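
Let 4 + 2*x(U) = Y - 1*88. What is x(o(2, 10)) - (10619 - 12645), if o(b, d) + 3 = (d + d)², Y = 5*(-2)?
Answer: 1975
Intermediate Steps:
Y = -10
o(b, d) = -3 + 4*d² (o(b, d) = -3 + (d + d)² = -3 + (2*d)² = -3 + 4*d²)
x(U) = -51 (x(U) = -2 + (-10 - 1*88)/2 = -2 + (-10 - 88)/2 = -2 + (½)*(-98) = -2 - 49 = -51)
x(o(2, 10)) - (10619 - 12645) = -51 - (10619 - 12645) = -51 - 1*(-2026) = -51 + 2026 = 1975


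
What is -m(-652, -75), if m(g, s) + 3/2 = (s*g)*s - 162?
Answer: 7335327/2 ≈ 3.6677e+6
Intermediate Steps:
m(g, s) = -327/2 + g*s² (m(g, s) = -3/2 + ((s*g)*s - 162) = -3/2 + ((g*s)*s - 162) = -3/2 + (g*s² - 162) = -3/2 + (-162 + g*s²) = -327/2 + g*s²)
-m(-652, -75) = -(-327/2 - 652*(-75)²) = -(-327/2 - 652*5625) = -(-327/2 - 3667500) = -1*(-7335327/2) = 7335327/2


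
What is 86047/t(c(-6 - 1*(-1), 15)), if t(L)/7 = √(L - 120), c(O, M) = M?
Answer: -86047*I*√105/735 ≈ -1199.6*I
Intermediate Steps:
t(L) = 7*√(-120 + L) (t(L) = 7*√(L - 120) = 7*√(-120 + L))
86047/t(c(-6 - 1*(-1), 15)) = 86047/((7*√(-120 + 15))) = 86047/((7*√(-105))) = 86047/((7*(I*√105))) = 86047/((7*I*√105)) = 86047*(-I*√105/735) = -86047*I*√105/735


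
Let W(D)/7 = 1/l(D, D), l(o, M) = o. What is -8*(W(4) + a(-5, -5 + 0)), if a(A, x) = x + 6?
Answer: -22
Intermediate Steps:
W(D) = 7/D
a(A, x) = 6 + x
-8*(W(4) + a(-5, -5 + 0)) = -8*(7/4 + (6 + (-5 + 0))) = -8*(7*(1/4) + (6 - 5)) = -8*(7/4 + 1) = -8*11/4 = -22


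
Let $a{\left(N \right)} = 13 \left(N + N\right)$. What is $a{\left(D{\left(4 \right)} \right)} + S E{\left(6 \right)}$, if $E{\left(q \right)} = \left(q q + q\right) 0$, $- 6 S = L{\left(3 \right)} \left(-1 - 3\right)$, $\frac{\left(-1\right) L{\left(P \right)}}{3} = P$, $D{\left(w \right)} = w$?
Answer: $104$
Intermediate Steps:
$L{\left(P \right)} = - 3 P$
$S = -6$ ($S = - \frac{\left(-3\right) 3 \left(-1 - 3\right)}{6} = - \frac{\left(-9\right) \left(-4\right)}{6} = \left(- \frac{1}{6}\right) 36 = -6$)
$a{\left(N \right)} = 26 N$ ($a{\left(N \right)} = 13 \cdot 2 N = 26 N$)
$E{\left(q \right)} = 0$ ($E{\left(q \right)} = \left(q^{2} + q\right) 0 = \left(q + q^{2}\right) 0 = 0$)
$a{\left(D{\left(4 \right)} \right)} + S E{\left(6 \right)} = 26 \cdot 4 - 0 = 104 + 0 = 104$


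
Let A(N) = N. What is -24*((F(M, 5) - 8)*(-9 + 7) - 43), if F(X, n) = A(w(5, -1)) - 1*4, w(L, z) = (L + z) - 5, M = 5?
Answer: 408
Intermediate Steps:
w(L, z) = -5 + L + z
F(X, n) = -5 (F(X, n) = (-5 + 5 - 1) - 1*4 = -1 - 4 = -5)
-24*((F(M, 5) - 8)*(-9 + 7) - 43) = -24*((-5 - 8)*(-9 + 7) - 43) = -24*(-13*(-2) - 43) = -24*(26 - 43) = -24*(-17) = 408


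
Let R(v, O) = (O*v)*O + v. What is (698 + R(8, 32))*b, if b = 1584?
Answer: 14094432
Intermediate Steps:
R(v, O) = v + v*O**2 (R(v, O) = v*O**2 + v = v + v*O**2)
(698 + R(8, 32))*b = (698 + 8*(1 + 32**2))*1584 = (698 + 8*(1 + 1024))*1584 = (698 + 8*1025)*1584 = (698 + 8200)*1584 = 8898*1584 = 14094432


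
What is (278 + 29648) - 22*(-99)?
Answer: 32104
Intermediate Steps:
(278 + 29648) - 22*(-99) = 29926 + 2178 = 32104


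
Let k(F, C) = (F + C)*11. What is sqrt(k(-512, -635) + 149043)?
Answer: sqrt(136426) ≈ 369.36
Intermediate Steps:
k(F, C) = 11*C + 11*F (k(F, C) = (C + F)*11 = 11*C + 11*F)
sqrt(k(-512, -635) + 149043) = sqrt((11*(-635) + 11*(-512)) + 149043) = sqrt((-6985 - 5632) + 149043) = sqrt(-12617 + 149043) = sqrt(136426)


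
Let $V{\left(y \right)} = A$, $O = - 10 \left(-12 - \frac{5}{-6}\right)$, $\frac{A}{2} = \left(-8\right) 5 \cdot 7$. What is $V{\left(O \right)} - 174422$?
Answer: $-174982$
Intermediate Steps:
$A = -560$ ($A = 2 \left(-8\right) 5 \cdot 7 = 2 \left(\left(-40\right) 7\right) = 2 \left(-280\right) = -560$)
$O = \frac{335}{3}$ ($O = - 10 \left(-12 - - \frac{5}{6}\right) = - 10 \left(-12 + \frac{5}{6}\right) = \left(-10\right) \left(- \frac{67}{6}\right) = \frac{335}{3} \approx 111.67$)
$V{\left(y \right)} = -560$
$V{\left(O \right)} - 174422 = -560 - 174422 = -174982$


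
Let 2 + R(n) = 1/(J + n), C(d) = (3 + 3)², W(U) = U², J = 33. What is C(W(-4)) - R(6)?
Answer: 1481/39 ≈ 37.974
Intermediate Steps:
C(d) = 36 (C(d) = 6² = 36)
R(n) = -2 + 1/(33 + n)
C(W(-4)) - R(6) = 36 - (-65 - 2*6)/(33 + 6) = 36 - (-65 - 12)/39 = 36 - (-77)/39 = 36 - 1*(-77/39) = 36 + 77/39 = 1481/39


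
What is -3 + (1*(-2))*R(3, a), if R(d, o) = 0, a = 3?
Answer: -3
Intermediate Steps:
-3 + (1*(-2))*R(3, a) = -3 + (1*(-2))*0 = -3 - 2*0 = -3 + 0 = -3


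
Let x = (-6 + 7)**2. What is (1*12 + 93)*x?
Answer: 105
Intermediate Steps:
x = 1 (x = 1**2 = 1)
(1*12 + 93)*x = (1*12 + 93)*1 = (12 + 93)*1 = 105*1 = 105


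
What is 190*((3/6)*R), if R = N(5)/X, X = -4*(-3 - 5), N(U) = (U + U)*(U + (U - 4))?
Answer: 1425/8 ≈ 178.13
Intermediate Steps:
N(U) = 2*U*(-4 + 2*U) (N(U) = (2*U)*(U + (-4 + U)) = (2*U)*(-4 + 2*U) = 2*U*(-4 + 2*U))
X = 32 (X = -4*(-8) = 32)
R = 15/8 (R = (4*5*(-2 + 5))/32 = (4*5*3)*(1/32) = 60*(1/32) = 15/8 ≈ 1.8750)
190*((3/6)*R) = 190*((3/6)*(15/8)) = 190*((3*(⅙))*(15/8)) = 190*((½)*(15/8)) = 190*(15/16) = 1425/8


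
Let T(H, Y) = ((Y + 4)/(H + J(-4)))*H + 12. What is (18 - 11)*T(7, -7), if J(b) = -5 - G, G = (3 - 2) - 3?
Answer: 189/4 ≈ 47.250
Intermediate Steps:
G = -2 (G = 1 - 3 = -2)
J(b) = -3 (J(b) = -5 - 1*(-2) = -5 + 2 = -3)
T(H, Y) = 12 + H*(4 + Y)/(-3 + H) (T(H, Y) = ((Y + 4)/(H - 3))*H + 12 = ((4 + Y)/(-3 + H))*H + 12 = H*(4 + Y)/(-3 + H) + 12 = 12 + H*(4 + Y)/(-3 + H))
(18 - 11)*T(7, -7) = (18 - 11)*((-36 + 16*7 + 7*(-7))/(-3 + 7)) = 7*((-36 + 112 - 49)/4) = 7*((¼)*27) = 7*(27/4) = 189/4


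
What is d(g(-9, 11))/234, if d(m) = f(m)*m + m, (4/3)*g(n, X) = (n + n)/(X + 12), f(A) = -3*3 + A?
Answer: 1185/55016 ≈ 0.021539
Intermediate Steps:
f(A) = -9 + A
g(n, X) = 3*n/(2*(12 + X)) (g(n, X) = 3*((n + n)/(X + 12))/4 = 3*((2*n)/(12 + X))/4 = 3*(2*n/(12 + X))/4 = 3*n/(2*(12 + X)))
d(m) = m + m*(-9 + m) (d(m) = (-9 + m)*m + m = m*(-9 + m) + m = m + m*(-9 + m))
d(g(-9, 11))/234 = (((3/2)*(-9)/(12 + 11))*(-8 + (3/2)*(-9)/(12 + 11)))/234 = (((3/2)*(-9)/23)*(-8 + (3/2)*(-9)/23))*(1/234) = (((3/2)*(-9)*(1/23))*(-8 + (3/2)*(-9)*(1/23)))*(1/234) = -27*(-8 - 27/46)/46*(1/234) = -27/46*(-395/46)*(1/234) = (10665/2116)*(1/234) = 1185/55016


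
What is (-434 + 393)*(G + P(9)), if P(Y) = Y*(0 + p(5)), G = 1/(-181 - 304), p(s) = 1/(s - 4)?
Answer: -178924/485 ≈ -368.92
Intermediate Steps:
p(s) = 1/(-4 + s)
G = -1/485 (G = 1/(-485) = -1/485 ≈ -0.0020619)
P(Y) = Y (P(Y) = Y*(0 + 1/(-4 + 5)) = Y*(0 + 1/1) = Y*(0 + 1) = Y*1 = Y)
(-434 + 393)*(G + P(9)) = (-434 + 393)*(-1/485 + 9) = -41*4364/485 = -178924/485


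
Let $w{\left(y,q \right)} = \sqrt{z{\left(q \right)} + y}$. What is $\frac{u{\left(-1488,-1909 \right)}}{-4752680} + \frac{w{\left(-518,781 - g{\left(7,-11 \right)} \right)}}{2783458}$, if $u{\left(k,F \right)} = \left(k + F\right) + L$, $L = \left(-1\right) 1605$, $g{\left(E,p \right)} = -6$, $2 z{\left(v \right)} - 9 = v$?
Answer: $\frac{2501}{2376340} + \frac{i \sqrt{30}}{1391729} \approx 0.0010525 + 3.9356 \cdot 10^{-6} i$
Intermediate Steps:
$z{\left(v \right)} = \frac{9}{2} + \frac{v}{2}$
$L = -1605$
$u{\left(k,F \right)} = -1605 + F + k$ ($u{\left(k,F \right)} = \left(k + F\right) - 1605 = \left(F + k\right) - 1605 = -1605 + F + k$)
$w{\left(y,q \right)} = \sqrt{\frac{9}{2} + y + \frac{q}{2}}$ ($w{\left(y,q \right)} = \sqrt{\left(\frac{9}{2} + \frac{q}{2}\right) + y} = \sqrt{\frac{9}{2} + y + \frac{q}{2}}$)
$\frac{u{\left(-1488,-1909 \right)}}{-4752680} + \frac{w{\left(-518,781 - g{\left(7,-11 \right)} \right)}}{2783458} = \frac{-1605 - 1909 - 1488}{-4752680} + \frac{\frac{1}{2} \sqrt{18 + 2 \left(781 - -6\right) + 4 \left(-518\right)}}{2783458} = \left(-5002\right) \left(- \frac{1}{4752680}\right) + \frac{\sqrt{18 + 2 \left(781 + 6\right) - 2072}}{2} \cdot \frac{1}{2783458} = \frac{2501}{2376340} + \frac{\sqrt{18 + 2 \cdot 787 - 2072}}{2} \cdot \frac{1}{2783458} = \frac{2501}{2376340} + \frac{\sqrt{18 + 1574 - 2072}}{2} \cdot \frac{1}{2783458} = \frac{2501}{2376340} + \frac{\sqrt{-480}}{2} \cdot \frac{1}{2783458} = \frac{2501}{2376340} + \frac{4 i \sqrt{30}}{2} \cdot \frac{1}{2783458} = \frac{2501}{2376340} + 2 i \sqrt{30} \cdot \frac{1}{2783458} = \frac{2501}{2376340} + \frac{i \sqrt{30}}{1391729}$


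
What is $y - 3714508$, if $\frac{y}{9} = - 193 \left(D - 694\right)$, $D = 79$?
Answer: $-2646253$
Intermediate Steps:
$y = 1068255$ ($y = 9 \left(- 193 \left(79 - 694\right)\right) = 9 \left(\left(-193\right) \left(-615\right)\right) = 9 \cdot 118695 = 1068255$)
$y - 3714508 = 1068255 - 3714508 = -2646253$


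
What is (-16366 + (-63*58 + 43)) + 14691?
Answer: -5286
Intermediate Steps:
(-16366 + (-63*58 + 43)) + 14691 = (-16366 + (-3654 + 43)) + 14691 = (-16366 - 3611) + 14691 = -19977 + 14691 = -5286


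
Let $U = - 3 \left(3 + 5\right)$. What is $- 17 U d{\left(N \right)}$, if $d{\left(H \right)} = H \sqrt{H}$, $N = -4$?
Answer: $- 3264 i \approx - 3264.0 i$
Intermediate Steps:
$d{\left(H \right)} = H^{\frac{3}{2}}$
$U = -24$ ($U = \left(-3\right) 8 = -24$)
$- 17 U d{\left(N \right)} = \left(-17\right) \left(-24\right) \left(-4\right)^{\frac{3}{2}} = 408 \left(- 8 i\right) = - 3264 i$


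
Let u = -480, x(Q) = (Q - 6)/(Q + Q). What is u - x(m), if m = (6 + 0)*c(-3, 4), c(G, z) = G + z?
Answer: -480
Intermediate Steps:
m = 6 (m = (6 + 0)*(-3 + 4) = 6*1 = 6)
x(Q) = (-6 + Q)/(2*Q) (x(Q) = (-6 + Q)/((2*Q)) = (-6 + Q)*(1/(2*Q)) = (-6 + Q)/(2*Q))
u - x(m) = -480 - (-6 + 6)/(2*6) = -480 - 0/(2*6) = -480 - 1*0 = -480 + 0 = -480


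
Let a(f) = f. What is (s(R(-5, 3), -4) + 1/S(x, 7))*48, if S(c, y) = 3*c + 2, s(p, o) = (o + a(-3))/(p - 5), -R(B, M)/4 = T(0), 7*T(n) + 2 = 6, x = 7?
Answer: 18848/391 ≈ 48.205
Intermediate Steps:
T(n) = 4/7 (T(n) = -2/7 + (⅐)*6 = -2/7 + 6/7 = 4/7)
R(B, M) = -16/7 (R(B, M) = -4*4/7 = -16/7)
s(p, o) = (-3 + o)/(-5 + p) (s(p, o) = (o - 3)/(p - 5) = (-3 + o)/(-5 + p))
S(c, y) = 2 + 3*c
(s(R(-5, 3), -4) + 1/S(x, 7))*48 = ((-3 - 4)/(-5 - 16/7) + 1/(2 + 3*7))*48 = (-7/(-51/7) + 1/(2 + 21))*48 = (-7/51*(-7) + 1/23)*48 = (49/51 + 1*(1/23))*48 = (49/51 + 1/23)*48 = (1178/1173)*48 = 18848/391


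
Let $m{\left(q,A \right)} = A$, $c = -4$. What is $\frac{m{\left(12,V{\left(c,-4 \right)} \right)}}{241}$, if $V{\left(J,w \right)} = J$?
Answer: $- \frac{4}{241} \approx -0.016598$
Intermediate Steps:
$\frac{m{\left(12,V{\left(c,-4 \right)} \right)}}{241} = - \frac{4}{241}$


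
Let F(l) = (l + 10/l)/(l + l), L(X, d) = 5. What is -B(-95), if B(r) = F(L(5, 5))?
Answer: -7/10 ≈ -0.70000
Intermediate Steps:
F(l) = (l + 10/l)/(2*l) (F(l) = (l + 10/l)/((2*l)) = (l + 10/l)*(1/(2*l)) = (l + 10/l)/(2*l))
B(r) = 7/10 (B(r) = ½ + 5/5² = ½ + 5*(1/25) = ½ + ⅕ = 7/10)
-B(-95) = -1*7/10 = -7/10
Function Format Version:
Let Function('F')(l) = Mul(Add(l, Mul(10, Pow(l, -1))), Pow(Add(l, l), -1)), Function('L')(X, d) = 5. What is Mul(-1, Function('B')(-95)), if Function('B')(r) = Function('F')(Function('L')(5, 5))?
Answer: Rational(-7, 10) ≈ -0.70000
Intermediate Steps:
Function('F')(l) = Mul(Rational(1, 2), Pow(l, -1), Add(l, Mul(10, Pow(l, -1)))) (Function('F')(l) = Mul(Add(l, Mul(10, Pow(l, -1))), Pow(Mul(2, l), -1)) = Mul(Add(l, Mul(10, Pow(l, -1))), Mul(Rational(1, 2), Pow(l, -1))) = Mul(Rational(1, 2), Pow(l, -1), Add(l, Mul(10, Pow(l, -1)))))
Function('B')(r) = Rational(7, 10) (Function('B')(r) = Add(Rational(1, 2), Mul(5, Pow(5, -2))) = Add(Rational(1, 2), Mul(5, Rational(1, 25))) = Add(Rational(1, 2), Rational(1, 5)) = Rational(7, 10))
Mul(-1, Function('B')(-95)) = Mul(-1, Rational(7, 10)) = Rational(-7, 10)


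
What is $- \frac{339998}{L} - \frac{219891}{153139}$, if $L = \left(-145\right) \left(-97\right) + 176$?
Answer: $- \frac{167776357}{6628731} \approx -25.31$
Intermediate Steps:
$L = 14241$ ($L = 14065 + 176 = 14241$)
$- \frac{339998}{L} - \frac{219891}{153139} = - \frac{339998}{14241} - \frac{219891}{153139} = \left(-339998\right) \frac{1}{14241} - \frac{31413}{21877} = - \frac{7234}{303} - \frac{31413}{21877} = - \frac{167776357}{6628731}$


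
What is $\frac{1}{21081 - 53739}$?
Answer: $- \frac{1}{32658} \approx -3.062 \cdot 10^{-5}$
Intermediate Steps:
$\frac{1}{21081 - 53739} = \frac{1}{-32658} = - \frac{1}{32658}$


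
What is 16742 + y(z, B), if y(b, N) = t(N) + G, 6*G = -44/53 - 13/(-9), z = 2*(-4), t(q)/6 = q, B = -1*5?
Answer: 47830037/2862 ≈ 16712.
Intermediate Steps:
B = -5
t(q) = 6*q
z = -8
G = 293/2862 (G = (-44/53 - 13/(-9))/6 = (-44*1/53 - 13*(-⅑))/6 = (-44/53 + 13/9)/6 = (⅙)*(293/477) = 293/2862 ≈ 0.10238)
y(b, N) = 293/2862 + 6*N (y(b, N) = 6*N + 293/2862 = 293/2862 + 6*N)
16742 + y(z, B) = 16742 + (293/2862 + 6*(-5)) = 16742 + (293/2862 - 30) = 16742 - 85567/2862 = 47830037/2862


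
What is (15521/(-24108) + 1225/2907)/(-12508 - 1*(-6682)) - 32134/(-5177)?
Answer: 4373437259302541/704585343823704 ≈ 6.2071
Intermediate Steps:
(15521/(-24108) + 1225/2907)/(-12508 - 1*(-6682)) - 32134/(-5177) = (15521*(-1/24108) + 1225*(1/2907))/(-12508 + 6682) - 32134*(-1/5177) = (-15521/24108 + 1225/2907)/(-5826) + 32134/5177 = -5195749/23360652*(-1/5826) + 32134/5177 = 5195749/136099158552 + 32134/5177 = 4373437259302541/704585343823704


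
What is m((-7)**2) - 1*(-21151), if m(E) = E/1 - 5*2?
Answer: 21190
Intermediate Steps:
m(E) = -10 + E (m(E) = E*1 - 10 = E - 10 = -10 + E)
m((-7)**2) - 1*(-21151) = (-10 + (-7)**2) - 1*(-21151) = (-10 + 49) + 21151 = 39 + 21151 = 21190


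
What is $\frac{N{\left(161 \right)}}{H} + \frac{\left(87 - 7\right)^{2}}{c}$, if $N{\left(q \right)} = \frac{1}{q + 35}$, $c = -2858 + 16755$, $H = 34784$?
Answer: $\frac{43633063497}{94745076608} \approx 0.46053$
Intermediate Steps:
$c = 13897$
$N{\left(q \right)} = \frac{1}{35 + q}$
$\frac{N{\left(161 \right)}}{H} + \frac{\left(87 - 7\right)^{2}}{c} = \frac{1}{\left(35 + 161\right) 34784} + \frac{\left(87 - 7\right)^{2}}{13897} = \frac{1}{196} \cdot \frac{1}{34784} + 80^{2} \cdot \frac{1}{13897} = \frac{1}{196} \cdot \frac{1}{34784} + 6400 \cdot \frac{1}{13897} = \frac{1}{6817664} + \frac{6400}{13897} = \frac{43633063497}{94745076608}$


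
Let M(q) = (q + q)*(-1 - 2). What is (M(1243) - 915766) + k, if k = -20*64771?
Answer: -2218644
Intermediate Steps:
k = -1295420
M(q) = -6*q (M(q) = (2*q)*(-3) = -6*q)
(M(1243) - 915766) + k = (-6*1243 - 915766) - 1295420 = (-7458 - 915766) - 1295420 = -923224 - 1295420 = -2218644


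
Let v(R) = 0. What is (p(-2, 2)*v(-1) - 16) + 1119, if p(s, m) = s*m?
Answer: 1103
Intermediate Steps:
p(s, m) = m*s
(p(-2, 2)*v(-1) - 16) + 1119 = ((2*(-2))*0 - 16) + 1119 = (-4*0 - 16) + 1119 = (0 - 16) + 1119 = -16 + 1119 = 1103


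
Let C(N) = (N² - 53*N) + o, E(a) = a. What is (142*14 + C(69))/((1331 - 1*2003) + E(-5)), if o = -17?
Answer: -3075/677 ≈ -4.5421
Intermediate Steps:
C(N) = -17 + N² - 53*N (C(N) = (N² - 53*N) - 17 = -17 + N² - 53*N)
(142*14 + C(69))/((1331 - 1*2003) + E(-5)) = (142*14 + (-17 + 69² - 53*69))/((1331 - 1*2003) - 5) = (1988 + (-17 + 4761 - 3657))/((1331 - 2003) - 5) = (1988 + 1087)/(-672 - 5) = 3075/(-677) = 3075*(-1/677) = -3075/677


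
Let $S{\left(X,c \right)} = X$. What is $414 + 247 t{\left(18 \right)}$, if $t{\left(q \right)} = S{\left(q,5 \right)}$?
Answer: $4860$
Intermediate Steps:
$t{\left(q \right)} = q$
$414 + 247 t{\left(18 \right)} = 414 + 247 \cdot 18 = 414 + 4446 = 4860$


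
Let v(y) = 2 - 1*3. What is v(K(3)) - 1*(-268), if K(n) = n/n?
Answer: 267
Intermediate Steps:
K(n) = 1
v(y) = -1 (v(y) = 2 - 3 = -1)
v(K(3)) - 1*(-268) = -1 - 1*(-268) = -1 + 268 = 267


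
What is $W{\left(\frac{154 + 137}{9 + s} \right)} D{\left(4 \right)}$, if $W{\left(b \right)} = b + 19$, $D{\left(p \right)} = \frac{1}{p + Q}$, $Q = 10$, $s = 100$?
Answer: $\frac{1181}{763} \approx 1.5478$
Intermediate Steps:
$D{\left(p \right)} = \frac{1}{10 + p}$ ($D{\left(p \right)} = \frac{1}{p + 10} = \frac{1}{10 + p}$)
$W{\left(b \right)} = 19 + b$
$W{\left(\frac{154 + 137}{9 + s} \right)} D{\left(4 \right)} = \frac{19 + \frac{154 + 137}{9 + 100}}{10 + 4} = \frac{19 + \frac{291}{109}}{14} = \left(19 + 291 \cdot \frac{1}{109}\right) \frac{1}{14} = \left(19 + \frac{291}{109}\right) \frac{1}{14} = \frac{2362}{109} \cdot \frac{1}{14} = \frac{1181}{763}$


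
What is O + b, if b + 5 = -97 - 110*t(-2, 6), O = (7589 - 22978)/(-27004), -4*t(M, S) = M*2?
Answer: -5709459/27004 ≈ -211.43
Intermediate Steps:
t(M, S) = -M/2 (t(M, S) = -M*2/4 = -M/2)
O = 15389/27004 (O = -15389*(-1/27004) = 15389/27004 ≈ 0.56988)
b = -212 (b = -5 + (-97 - (-55)*(-2)) = -5 + (-97 - 110*1) = -5 + (-97 - 110) = -5 - 207 = -212)
O + b = 15389/27004 - 212 = -5709459/27004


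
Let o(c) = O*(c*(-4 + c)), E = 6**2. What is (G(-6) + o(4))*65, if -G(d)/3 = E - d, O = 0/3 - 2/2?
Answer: -8190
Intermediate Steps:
E = 36
O = -1 (O = 0*(1/3) - 2*1/2 = 0 - 1 = -1)
o(c) = -c*(-4 + c)
G(d) = -108 + 3*d (G(d) = -3*(36 - d) = -108 + 3*d)
(G(-6) + o(4))*65 = ((-108 + 3*(-6)) + 4*(4 - 1*4))*65 = ((-108 - 18) + 4*(4 - 4))*65 = (-126 + 4*0)*65 = (-126 + 0)*65 = -126*65 = -8190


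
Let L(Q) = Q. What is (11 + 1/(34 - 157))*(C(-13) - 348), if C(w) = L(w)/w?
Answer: -469144/123 ≈ -3814.2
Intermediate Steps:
C(w) = 1 (C(w) = w/w = 1)
(11 + 1/(34 - 157))*(C(-13) - 348) = (11 + 1/(34 - 157))*(1 - 348) = (11 + 1/(-123))*(-347) = (11 - 1/123)*(-347) = (1352/123)*(-347) = -469144/123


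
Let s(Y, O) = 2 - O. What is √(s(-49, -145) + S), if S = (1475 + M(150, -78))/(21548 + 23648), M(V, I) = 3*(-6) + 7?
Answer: 3*√2085693709/11299 ≈ 12.126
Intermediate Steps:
M(V, I) = -11 (M(V, I) = -18 + 7 = -11)
S = 366/11299 (S = (1475 - 11)/(21548 + 23648) = 1464/45196 = 1464*(1/45196) = 366/11299 ≈ 0.032392)
√(s(-49, -145) + S) = √((2 - 1*(-145)) + 366/11299) = √((2 + 145) + 366/11299) = √(147 + 366/11299) = √(1661319/11299) = 3*√2085693709/11299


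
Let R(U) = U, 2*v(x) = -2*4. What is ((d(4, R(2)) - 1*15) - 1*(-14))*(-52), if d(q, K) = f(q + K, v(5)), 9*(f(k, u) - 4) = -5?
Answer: -1144/9 ≈ -127.11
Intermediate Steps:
v(x) = -4 (v(x) = (-2*4)/2 = (1/2)*(-8) = -4)
f(k, u) = 31/9 (f(k, u) = 4 + (1/9)*(-5) = 4 - 5/9 = 31/9)
d(q, K) = 31/9
((d(4, R(2)) - 1*15) - 1*(-14))*(-52) = ((31/9 - 1*15) - 1*(-14))*(-52) = ((31/9 - 15) + 14)*(-52) = (-104/9 + 14)*(-52) = (22/9)*(-52) = -1144/9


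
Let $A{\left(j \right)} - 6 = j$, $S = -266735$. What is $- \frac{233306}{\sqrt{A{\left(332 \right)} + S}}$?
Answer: $\frac{233306 i \sqrt{266397}}{266397} \approx 452.02 i$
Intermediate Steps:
$A{\left(j \right)} = 6 + j$
$- \frac{233306}{\sqrt{A{\left(332 \right)} + S}} = - \frac{233306}{\sqrt{\left(6 + 332\right) - 266735}} = - \frac{233306}{\sqrt{338 - 266735}} = - \frac{233306}{\sqrt{-266397}} = - \frac{233306}{i \sqrt{266397}} = - 233306 \left(- \frac{i \sqrt{266397}}{266397}\right) = \frac{233306 i \sqrt{266397}}{266397}$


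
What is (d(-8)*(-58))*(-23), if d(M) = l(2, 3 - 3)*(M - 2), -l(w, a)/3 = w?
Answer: 80040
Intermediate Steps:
l(w, a) = -3*w
d(M) = 12 - 6*M (d(M) = (-3*2)*(M - 2) = -6*(-2 + M) = 12 - 6*M)
(d(-8)*(-58))*(-23) = ((12 - 6*(-8))*(-58))*(-23) = ((12 + 48)*(-58))*(-23) = (60*(-58))*(-23) = -3480*(-23) = 80040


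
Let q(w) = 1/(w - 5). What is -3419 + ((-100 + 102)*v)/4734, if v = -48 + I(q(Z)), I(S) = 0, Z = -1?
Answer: -2697607/789 ≈ -3419.0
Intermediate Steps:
q(w) = 1/(-5 + w)
v = -48 (v = -48 + 0 = -48)
-3419 + ((-100 + 102)*v)/4734 = -3419 + ((-100 + 102)*(-48))/4734 = -3419 + (2*(-48))*(1/4734) = -3419 - 96*1/4734 = -3419 - 16/789 = -2697607/789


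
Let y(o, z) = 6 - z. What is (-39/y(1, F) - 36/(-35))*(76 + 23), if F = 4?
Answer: -128007/70 ≈ -1828.7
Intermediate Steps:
(-39/y(1, F) - 36/(-35))*(76 + 23) = (-39/(6 - 1*4) - 36/(-35))*(76 + 23) = (-39/(6 - 4) - 36*(-1/35))*99 = (-39/2 + 36/35)*99 = -1293/70*99 = -128007/70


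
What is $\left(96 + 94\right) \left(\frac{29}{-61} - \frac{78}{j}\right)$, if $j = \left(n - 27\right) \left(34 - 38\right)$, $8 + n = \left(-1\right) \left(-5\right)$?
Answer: $- \frac{26087}{122} \approx -213.83$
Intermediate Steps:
$n = -3$ ($n = -8 - -5 = -8 + 5 = -3$)
$j = 120$ ($j = \left(-3 - 27\right) \left(34 - 38\right) = \left(-30\right) \left(-4\right) = 120$)
$\left(96 + 94\right) \left(\frac{29}{-61} - \frac{78}{j}\right) = \left(96 + 94\right) \left(\frac{29}{-61} - \frac{78}{120}\right) = 190 \left(29 \left(- \frac{1}{61}\right) - \frac{13}{20}\right) = 190 \left(- \frac{29}{61} - \frac{13}{20}\right) = 190 \left(- \frac{1373}{1220}\right) = - \frac{26087}{122}$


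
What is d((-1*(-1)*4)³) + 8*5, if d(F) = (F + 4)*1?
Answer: 108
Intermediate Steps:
d(F) = 4 + F (d(F) = (4 + F)*1 = 4 + F)
d((-1*(-1)*4)³) + 8*5 = (4 + (-1*(-1)*4)³) + 8*5 = (4 + (1*4)³) + 40 = (4 + 4³) + 40 = (4 + 64) + 40 = 68 + 40 = 108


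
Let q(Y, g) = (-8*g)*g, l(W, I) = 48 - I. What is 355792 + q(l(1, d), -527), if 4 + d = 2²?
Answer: -1866040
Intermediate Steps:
d = 0 (d = -4 + 2² = -4 + 4 = 0)
q(Y, g) = -8*g²
355792 + q(l(1, d), -527) = 355792 - 8*(-527)² = 355792 - 8*277729 = 355792 - 2221832 = -1866040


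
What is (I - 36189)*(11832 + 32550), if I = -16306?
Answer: -2329833090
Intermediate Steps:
(I - 36189)*(11832 + 32550) = (-16306 - 36189)*(11832 + 32550) = -52495*44382 = -2329833090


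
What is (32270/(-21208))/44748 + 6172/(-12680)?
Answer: -366108335503/752094850320 ≈ -0.48678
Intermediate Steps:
(32270/(-21208))/44748 + 6172/(-12680) = (32270*(-1/21208))*(1/44748) + 6172*(-1/12680) = -16135/10604*1/44748 - 1543/3170 = -16135/474507792 - 1543/3170 = -366108335503/752094850320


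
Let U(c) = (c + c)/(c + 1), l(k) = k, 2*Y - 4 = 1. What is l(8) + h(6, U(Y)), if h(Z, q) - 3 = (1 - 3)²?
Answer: 15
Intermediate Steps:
Y = 5/2 (Y = 2 + (½)*1 = 2 + ½ = 5/2 ≈ 2.5000)
U(c) = 2*c/(1 + c) (U(c) = (2*c)/(1 + c) = 2*c/(1 + c))
h(Z, q) = 7 (h(Z, q) = 3 + (1 - 3)² = 3 + (-2)² = 3 + 4 = 7)
l(8) + h(6, U(Y)) = 8 + 7 = 15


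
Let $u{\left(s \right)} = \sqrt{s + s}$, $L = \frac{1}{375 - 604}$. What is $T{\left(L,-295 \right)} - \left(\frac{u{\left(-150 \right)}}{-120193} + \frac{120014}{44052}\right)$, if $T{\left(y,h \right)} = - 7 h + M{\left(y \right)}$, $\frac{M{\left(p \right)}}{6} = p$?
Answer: $\frac{10401891251}{5043954} + \frac{10 i \sqrt{3}}{120193} \approx 2062.3 + 0.00014411 i$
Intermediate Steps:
$M{\left(p \right)} = 6 p$
$L = - \frac{1}{229}$ ($L = \frac{1}{-229} = - \frac{1}{229} \approx -0.0043668$)
$u{\left(s \right)} = \sqrt{2} \sqrt{s}$ ($u{\left(s \right)} = \sqrt{2 s} = \sqrt{2} \sqrt{s}$)
$T{\left(y,h \right)} = - 7 h + 6 y$
$T{\left(L,-295 \right)} - \left(\frac{u{\left(-150 \right)}}{-120193} + \frac{120014}{44052}\right) = \left(\left(-7\right) \left(-295\right) + 6 \left(- \frac{1}{229}\right)\right) - \left(\frac{\sqrt{2} \sqrt{-150}}{-120193} + \frac{120014}{44052}\right) = \left(2065 - \frac{6}{229}\right) - \left(\sqrt{2} \cdot 5 i \sqrt{6} \left(- \frac{1}{120193}\right) + 120014 \cdot \frac{1}{44052}\right) = \frac{472879}{229} - \left(10 i \sqrt{3} \left(- \frac{1}{120193}\right) + \frac{60007}{22026}\right) = \frac{472879}{229} - \left(- \frac{10 i \sqrt{3}}{120193} + \frac{60007}{22026}\right) = \frac{472879}{229} - \left(\frac{60007}{22026} - \frac{10 i \sqrt{3}}{120193}\right) = \frac{10401891251}{5043954} + \frac{10 i \sqrt{3}}{120193}$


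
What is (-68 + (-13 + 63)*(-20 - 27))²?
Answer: 5846724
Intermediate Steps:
(-68 + (-13 + 63)*(-20 - 27))² = (-68 + 50*(-47))² = (-68 - 2350)² = (-2418)² = 5846724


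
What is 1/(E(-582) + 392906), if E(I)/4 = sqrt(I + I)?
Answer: 196453/77187571730 - 2*I*sqrt(291)/38593785865 ≈ 2.5451e-6 - 8.8401e-10*I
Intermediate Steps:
E(I) = 4*sqrt(2)*sqrt(I) (E(I) = 4*sqrt(I + I) = 4*sqrt(2*I) = 4*(sqrt(2)*sqrt(I)) = 4*sqrt(2)*sqrt(I))
1/(E(-582) + 392906) = 1/(4*sqrt(2)*sqrt(-582) + 392906) = 1/(4*sqrt(2)*(I*sqrt(582)) + 392906) = 1/(8*I*sqrt(291) + 392906) = 1/(392906 + 8*I*sqrt(291))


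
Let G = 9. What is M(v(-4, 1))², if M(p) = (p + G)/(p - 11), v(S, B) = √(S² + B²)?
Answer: (9 + √17)²/(11 - √17)² ≈ 3.6416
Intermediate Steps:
v(S, B) = √(B² + S²)
M(p) = (9 + p)/(-11 + p) (M(p) = (p + 9)/(p - 11) = (9 + p)/(-11 + p))
M(v(-4, 1))² = ((9 + √(1² + (-4)²))/(-11 + √(1² + (-4)²)))² = ((9 + √(1 + 16))/(-11 + √(1 + 16)))² = ((9 + √17)/(-11 + √17))² = (9 + √17)²/(-11 + √17)²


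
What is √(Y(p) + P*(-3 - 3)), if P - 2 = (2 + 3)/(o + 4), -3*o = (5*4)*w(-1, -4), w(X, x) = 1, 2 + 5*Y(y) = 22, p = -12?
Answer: √13/2 ≈ 1.8028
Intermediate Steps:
Y(y) = 4 (Y(y) = -⅖ + (⅕)*22 = -⅖ + 22/5 = 4)
o = -20/3 (o = -5*4/3 = -20/3 ≈ -6.6667)
P = ⅛ (P = 2 + (2 + 3)/(-20/3 + 4) = 2 + 5/(-8/3) = 2 + 5*(-3/8) = 2 - 15/8 = ⅛ ≈ 0.12500)
√(Y(p) + P*(-3 - 3)) = √(4 + (-3 - 3)/8) = √(4 + (⅛)*(-6)) = √(4 - ¾) = √(13/4) = √13/2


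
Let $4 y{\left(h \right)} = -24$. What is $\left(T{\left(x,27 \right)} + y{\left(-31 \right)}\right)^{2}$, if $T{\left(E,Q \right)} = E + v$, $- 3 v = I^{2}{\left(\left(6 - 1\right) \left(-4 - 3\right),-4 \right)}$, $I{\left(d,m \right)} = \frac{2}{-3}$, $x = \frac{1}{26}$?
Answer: $\frac{18395521}{492804} \approx 37.328$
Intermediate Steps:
$x = \frac{1}{26} \approx 0.038462$
$y{\left(h \right)} = -6$ ($y{\left(h \right)} = \frac{1}{4} \left(-24\right) = -6$)
$I{\left(d,m \right)} = - \frac{2}{3}$ ($I{\left(d,m \right)} = 2 \left(- \frac{1}{3}\right) = - \frac{2}{3}$)
$v = - \frac{4}{27}$ ($v = - \frac{\left(- \frac{2}{3}\right)^{2}}{3} = \left(- \frac{1}{3}\right) \frac{4}{9} = - \frac{4}{27} \approx -0.14815$)
$T{\left(E,Q \right)} = - \frac{4}{27} + E$ ($T{\left(E,Q \right)} = E - \frac{4}{27} = - \frac{4}{27} + E$)
$\left(T{\left(x,27 \right)} + y{\left(-31 \right)}\right)^{2} = \left(\left(- \frac{4}{27} + \frac{1}{26}\right) - 6\right)^{2} = \left(- \frac{77}{702} - 6\right)^{2} = \left(- \frac{4289}{702}\right)^{2} = \frac{18395521}{492804}$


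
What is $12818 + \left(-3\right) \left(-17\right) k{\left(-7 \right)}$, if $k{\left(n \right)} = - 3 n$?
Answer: $13889$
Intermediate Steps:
$12818 + \left(-3\right) \left(-17\right) k{\left(-7 \right)} = 12818 + \left(-3\right) \left(-17\right) \left(\left(-3\right) \left(-7\right)\right) = 12818 + 51 \cdot 21 = 12818 + 1071 = 13889$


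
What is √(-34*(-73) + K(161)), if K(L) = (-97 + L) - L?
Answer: 3*√265 ≈ 48.836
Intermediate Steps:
K(L) = -97
√(-34*(-73) + K(161)) = √(-34*(-73) - 97) = √(2482 - 97) = √2385 = 3*√265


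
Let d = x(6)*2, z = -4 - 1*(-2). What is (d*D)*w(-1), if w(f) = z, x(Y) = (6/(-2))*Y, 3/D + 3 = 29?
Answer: 108/13 ≈ 8.3077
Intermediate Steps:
D = 3/26 (D = 3/(-3 + 29) = 3/26 ≈ 0.11538)
x(Y) = -3*Y (x(Y) = (6*(-1/2))*Y = -3*Y)
z = -2 (z = -4 + 2 = -2)
w(f) = -2
d = -36 (d = -3*6*2 = -18*2 = -36)
(d*D)*w(-1) = -36*3/26*(-2) = -54/13*(-2) = 108/13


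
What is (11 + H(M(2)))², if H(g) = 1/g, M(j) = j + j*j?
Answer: 4489/36 ≈ 124.69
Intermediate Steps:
M(j) = j + j²
(11 + H(M(2)))² = (11 + 1/(2*(1 + 2)))² = (11 + 1/(2*3))² = (11 + 1/6)² = (11 + ⅙)² = (67/6)² = 4489/36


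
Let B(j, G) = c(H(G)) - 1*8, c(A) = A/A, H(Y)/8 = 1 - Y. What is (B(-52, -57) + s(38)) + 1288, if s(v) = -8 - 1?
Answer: 1272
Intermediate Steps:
H(Y) = 8 - 8*Y (H(Y) = 8*(1 - Y) = 8 - 8*Y)
c(A) = 1
s(v) = -9
B(j, G) = -7 (B(j, G) = 1 - 1*8 = 1 - 8 = -7)
(B(-52, -57) + s(38)) + 1288 = (-7 - 9) + 1288 = -16 + 1288 = 1272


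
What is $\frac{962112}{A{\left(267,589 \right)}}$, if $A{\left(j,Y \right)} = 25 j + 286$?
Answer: $\frac{962112}{6961} \approx 138.21$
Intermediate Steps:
$A{\left(j,Y \right)} = 286 + 25 j$
$\frac{962112}{A{\left(267,589 \right)}} = \frac{962112}{286 + 25 \cdot 267} = \frac{962112}{286 + 6675} = \frac{962112}{6961}$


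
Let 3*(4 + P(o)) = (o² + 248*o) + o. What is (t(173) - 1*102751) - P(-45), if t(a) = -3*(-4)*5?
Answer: -99627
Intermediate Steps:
t(a) = 60 (t(a) = 12*5 = 60)
P(o) = -4 + 83*o + o²/3 (P(o) = -4 + ((o² + 248*o) + o)/3 = -4 + (o² + 249*o)/3 = -4 + (83*o + o²/3) = -4 + 83*o + o²/3)
(t(173) - 1*102751) - P(-45) = (60 - 1*102751) - (-4 + 83*(-45) + (⅓)*(-45)²) = (60 - 102751) - (-4 - 3735 + (⅓)*2025) = -102691 - (-4 - 3735 + 675) = -102691 - 1*(-3064) = -102691 + 3064 = -99627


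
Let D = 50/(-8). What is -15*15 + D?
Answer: -925/4 ≈ -231.25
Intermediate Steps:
D = -25/4 (D = 50*(-1/8) = -25/4 ≈ -6.2500)
-15*15 + D = -15*15 - 25/4 = -225 - 25/4 = -925/4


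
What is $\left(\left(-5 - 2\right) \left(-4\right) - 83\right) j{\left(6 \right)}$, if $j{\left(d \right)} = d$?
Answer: $-330$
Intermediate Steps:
$\left(\left(-5 - 2\right) \left(-4\right) - 83\right) j{\left(6 \right)} = \left(\left(-5 - 2\right) \left(-4\right) - 83\right) 6 = \left(\left(-7\right) \left(-4\right) - 83\right) 6 = \left(28 - 83\right) 6 = \left(-55\right) 6 = -330$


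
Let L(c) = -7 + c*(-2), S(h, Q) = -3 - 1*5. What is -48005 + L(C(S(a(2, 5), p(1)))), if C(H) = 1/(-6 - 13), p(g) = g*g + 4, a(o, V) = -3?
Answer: -912226/19 ≈ -48012.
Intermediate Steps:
p(g) = 4 + g² (p(g) = g² + 4 = 4 + g²)
S(h, Q) = -8 (S(h, Q) = -3 - 5 = -8)
C(H) = -1/19 (C(H) = 1/(-19) = -1/19)
L(c) = -7 - 2*c
-48005 + L(C(S(a(2, 5), p(1)))) = -48005 + (-7 - 2*(-1/19)) = -48005 + (-7 + 2/19) = -48005 - 131/19 = -912226/19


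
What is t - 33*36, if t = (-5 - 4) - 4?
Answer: -1201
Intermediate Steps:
t = -13 (t = -9 - 4 = -13)
t - 33*36 = -13 - 33*36 = -13 - 1188 = -1201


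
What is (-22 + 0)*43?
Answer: -946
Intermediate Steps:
(-22 + 0)*43 = -22*43 = -946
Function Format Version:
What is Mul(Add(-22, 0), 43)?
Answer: -946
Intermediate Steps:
Mul(Add(-22, 0), 43) = Mul(-22, 43) = -946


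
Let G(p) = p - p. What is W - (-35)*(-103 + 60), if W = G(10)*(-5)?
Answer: -1505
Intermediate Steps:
G(p) = 0
W = 0 (W = 0*(-5) = 0)
W - (-35)*(-103 + 60) = 0 - (-35)*(-103 + 60) = 0 - (-35)*(-43) = 0 - 1*1505 = 0 - 1505 = -1505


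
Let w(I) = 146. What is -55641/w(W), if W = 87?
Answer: -55641/146 ≈ -381.10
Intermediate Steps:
-55641/w(W) = -55641/146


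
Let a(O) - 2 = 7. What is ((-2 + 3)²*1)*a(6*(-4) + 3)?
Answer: 9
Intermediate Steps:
a(O) = 9 (a(O) = 2 + 7 = 9)
((-2 + 3)²*1)*a(6*(-4) + 3) = ((-2 + 3)²*1)*9 = (1²*1)*9 = (1*1)*9 = 1*9 = 9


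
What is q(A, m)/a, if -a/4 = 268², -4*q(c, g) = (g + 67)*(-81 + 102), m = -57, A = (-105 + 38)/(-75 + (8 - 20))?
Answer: 105/574592 ≈ 0.00018274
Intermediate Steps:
A = 67/87 (A = -67/(-75 - 12) = -67/(-87) = -67*(-1/87) = 67/87 ≈ 0.77011)
q(c, g) = -1407/4 - 21*g/4 (q(c, g) = -(g + 67)*(-81 + 102)/4 = -(67 + g)*21/4 = -(1407 + 21*g)/4 = -1407/4 - 21*g/4)
a = -287296 (a = -4*268² = -4*71824 = -287296)
q(A, m)/a = (-1407/4 - 21/4*(-57))/(-287296) = (-1407/4 + 1197/4)*(-1/287296) = -105/2*(-1/287296) = 105/574592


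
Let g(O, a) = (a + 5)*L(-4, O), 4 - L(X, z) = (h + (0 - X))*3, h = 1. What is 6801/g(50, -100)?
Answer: 6801/1045 ≈ 6.5081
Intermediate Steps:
L(X, z) = 1 + 3*X (L(X, z) = 4 - (1 + (0 - X))*3 = 4 - (1 - X)*3 = 4 - (3 - 3*X) = 4 + (-3 + 3*X) = 1 + 3*X)
g(O, a) = -55 - 11*a (g(O, a) = (a + 5)*(1 + 3*(-4)) = (5 + a)*(1 - 12) = (5 + a)*(-11) = -55 - 11*a)
6801/g(50, -100) = 6801/(-55 - 11*(-100)) = 6801/(-55 + 1100) = 6801/1045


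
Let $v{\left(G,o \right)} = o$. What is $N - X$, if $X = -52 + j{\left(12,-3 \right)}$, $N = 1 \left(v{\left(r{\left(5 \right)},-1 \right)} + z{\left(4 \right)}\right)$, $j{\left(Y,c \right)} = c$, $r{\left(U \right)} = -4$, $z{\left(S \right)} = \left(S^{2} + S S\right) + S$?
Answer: $90$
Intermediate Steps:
$z{\left(S \right)} = S + 2 S^{2}$ ($z{\left(S \right)} = \left(S^{2} + S^{2}\right) + S = 2 S^{2} + S = S + 2 S^{2}$)
$N = 35$ ($N = 1 \left(-1 + 4 \left(1 + 2 \cdot 4\right)\right) = 1 \left(-1 + 4 \left(1 + 8\right)\right) = 1 \left(-1 + 4 \cdot 9\right) = 1 \left(-1 + 36\right) = 1 \cdot 35 = 35$)
$X = -55$ ($X = -52 - 3 = -55$)
$N - X = 35 - -55 = 35 + 55 = 90$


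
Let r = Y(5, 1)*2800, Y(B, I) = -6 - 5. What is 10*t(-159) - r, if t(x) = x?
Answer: 29210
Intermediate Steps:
Y(B, I) = -11
r = -30800 (r = -11*2800 = -30800)
10*t(-159) - r = 10*(-159) - 1*(-30800) = -1590 + 30800 = 29210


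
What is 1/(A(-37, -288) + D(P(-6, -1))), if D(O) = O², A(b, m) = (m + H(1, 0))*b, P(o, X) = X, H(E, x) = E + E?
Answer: 1/10583 ≈ 9.4491e-5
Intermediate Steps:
H(E, x) = 2*E
A(b, m) = b*(2 + m) (A(b, m) = (m + 2*1)*b = (m + 2)*b = (2 + m)*b = b*(2 + m))
1/(A(-37, -288) + D(P(-6, -1))) = 1/(-37*(2 - 288) + (-1)²) = 1/(-37*(-286) + 1) = 1/(10582 + 1) = 1/10583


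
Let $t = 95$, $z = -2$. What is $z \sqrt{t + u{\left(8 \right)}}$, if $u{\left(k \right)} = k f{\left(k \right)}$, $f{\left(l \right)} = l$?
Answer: $- 2 \sqrt{159} \approx -25.219$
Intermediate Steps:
$u{\left(k \right)} = k^{2}$ ($u{\left(k \right)} = k k = k^{2}$)
$z \sqrt{t + u{\left(8 \right)}} = - 2 \sqrt{95 + 8^{2}} = - 2 \sqrt{95 + 64} = - 2 \sqrt{159}$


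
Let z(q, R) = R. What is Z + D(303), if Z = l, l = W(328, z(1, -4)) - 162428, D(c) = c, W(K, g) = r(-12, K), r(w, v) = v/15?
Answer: -2431547/15 ≈ -1.6210e+5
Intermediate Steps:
r(w, v) = v/15 (r(w, v) = v*(1/15) = v/15)
W(K, g) = K/15
l = -2436092/15 (l = (1/15)*328 - 162428 = 328/15 - 162428 = -2436092/15 ≈ -1.6241e+5)
Z = -2436092/15 ≈ -1.6241e+5
Z + D(303) = -2436092/15 + 303 = -2431547/15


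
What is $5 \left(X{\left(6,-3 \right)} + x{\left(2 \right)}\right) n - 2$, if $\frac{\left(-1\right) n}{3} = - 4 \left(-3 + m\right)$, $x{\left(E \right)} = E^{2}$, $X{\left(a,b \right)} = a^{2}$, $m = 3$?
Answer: $-2$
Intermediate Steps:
$n = 0$ ($n = - 3 \left(- 4 \left(-3 + 3\right)\right) = - 3 \left(\left(-4\right) 0\right) = \left(-3\right) 0 = 0$)
$5 \left(X{\left(6,-3 \right)} + x{\left(2 \right)}\right) n - 2 = 5 \left(6^{2} + 2^{2}\right) 0 - 2 = 5 \left(36 + 4\right) 0 - 2 = 5 \cdot 40 \cdot 0 - 2 = 200 \cdot 0 - 2 = 0 - 2 = -2$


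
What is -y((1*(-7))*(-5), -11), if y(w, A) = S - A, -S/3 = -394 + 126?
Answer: -815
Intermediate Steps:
S = 804 (S = -3*(-394 + 126) = -3*(-268) = 804)
y(w, A) = 804 - A
-y((1*(-7))*(-5), -11) = -(804 - 1*(-11)) = -(804 + 11) = -1*815 = -815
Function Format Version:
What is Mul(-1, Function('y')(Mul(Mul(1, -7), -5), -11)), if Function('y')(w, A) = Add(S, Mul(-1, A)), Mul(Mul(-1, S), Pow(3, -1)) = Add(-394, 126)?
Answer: -815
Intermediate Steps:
S = 804 (S = Mul(-3, Add(-394, 126)) = Mul(-3, -268) = 804)
Function('y')(w, A) = Add(804, Mul(-1, A))
Mul(-1, Function('y')(Mul(Mul(1, -7), -5), -11)) = Mul(-1, Add(804, Mul(-1, -11))) = Mul(-1, Add(804, 11)) = Mul(-1, 815) = -815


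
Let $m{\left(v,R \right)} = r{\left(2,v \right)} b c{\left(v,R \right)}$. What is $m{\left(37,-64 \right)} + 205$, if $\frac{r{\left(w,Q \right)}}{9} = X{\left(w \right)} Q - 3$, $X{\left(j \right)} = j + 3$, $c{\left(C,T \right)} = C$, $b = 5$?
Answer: $303235$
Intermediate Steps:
$X{\left(j \right)} = 3 + j$
$r{\left(w,Q \right)} = -27 + 9 Q \left(3 + w\right)$ ($r{\left(w,Q \right)} = 9 \left(\left(3 + w\right) Q - 3\right) = 9 \left(Q \left(3 + w\right) - 3\right) = 9 \left(-3 + Q \left(3 + w\right)\right) = -27 + 9 Q \left(3 + w\right)$)
$m{\left(v,R \right)} = v \left(-135 + 225 v\right)$ ($m{\left(v,R \right)} = \left(-27 + 9 v \left(3 + 2\right)\right) 5 v = \left(-27 + 9 v 5\right) 5 v = \left(-27 + 45 v\right) 5 v = \left(-135 + 225 v\right) v = v \left(-135 + 225 v\right)$)
$m{\left(37,-64 \right)} + 205 = 45 \cdot 37 \left(-3 + 5 \cdot 37\right) + 205 = 45 \cdot 37 \left(-3 + 185\right) + 205 = 45 \cdot 37 \cdot 182 + 205 = 303030 + 205 = 303235$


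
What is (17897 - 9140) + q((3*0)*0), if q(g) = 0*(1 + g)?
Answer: 8757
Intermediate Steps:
q(g) = 0
(17897 - 9140) + q((3*0)*0) = (17897 - 9140) + 0 = 8757 + 0 = 8757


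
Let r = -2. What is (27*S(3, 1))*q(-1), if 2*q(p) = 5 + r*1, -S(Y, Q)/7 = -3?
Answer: 1701/2 ≈ 850.50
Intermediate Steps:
S(Y, Q) = 21 (S(Y, Q) = -7*(-3) = 21)
q(p) = 3/2 (q(p) = (5 - 2*1)/2 = (5 - 2)/2 = (½)*3 = 3/2)
(27*S(3, 1))*q(-1) = (27*21)*(3/2) = 567*(3/2) = 1701/2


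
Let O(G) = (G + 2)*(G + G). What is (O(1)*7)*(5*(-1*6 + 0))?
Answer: -1260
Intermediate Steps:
O(G) = 2*G*(2 + G) (O(G) = (2 + G)*(2*G) = 2*G*(2 + G))
(O(1)*7)*(5*(-1*6 + 0)) = ((2*1*(2 + 1))*7)*(5*(-1*6 + 0)) = ((2*1*3)*7)*(5*(-6 + 0)) = (6*7)*(5*(-6)) = 42*(-30) = -1260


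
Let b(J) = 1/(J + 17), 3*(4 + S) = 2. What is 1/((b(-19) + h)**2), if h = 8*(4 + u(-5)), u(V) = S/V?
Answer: 36/48841 ≈ 0.00073709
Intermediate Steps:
S = -10/3 (S = -4 + (1/3)*2 = -4 + 2/3 = -10/3 ≈ -3.3333)
u(V) = -10/(3*V)
b(J) = 1/(17 + J)
h = 112/3 (h = 8*(4 - 10/3/(-5)) = 8*(4 - 10/3*(-1/5)) = 8*(4 + 2/3) = 8*(14/3) = 112/3 ≈ 37.333)
1/((b(-19) + h)**2) = 1/((1/(17 - 19) + 112/3)**2) = 1/((1/(-2) + 112/3)**2) = 1/((-1/2 + 112/3)**2) = 1/((221/6)**2) = 1/(48841/36) = 36/48841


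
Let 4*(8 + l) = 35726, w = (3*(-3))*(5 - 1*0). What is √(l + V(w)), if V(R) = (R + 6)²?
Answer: 3*√4642/2 ≈ 102.20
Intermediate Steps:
w = -45 (w = -9*(5 + 0) = -9*5 = -45)
V(R) = (6 + R)²
l = 17847/2 (l = -8 + (¼)*35726 = -8 + 17863/2 = 17847/2 ≈ 8923.5)
√(l + V(w)) = √(17847/2 + (6 - 45)²) = √(17847/2 + (-39)²) = √(17847/2 + 1521) = √(20889/2) = 3*√4642/2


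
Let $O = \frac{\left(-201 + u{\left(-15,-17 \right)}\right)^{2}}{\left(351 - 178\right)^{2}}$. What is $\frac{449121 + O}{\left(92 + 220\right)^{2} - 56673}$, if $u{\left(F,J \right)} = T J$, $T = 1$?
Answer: $\frac{13441789933}{1217242359} \approx 11.043$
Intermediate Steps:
$u{\left(F,J \right)} = J$ ($u{\left(F,J \right)} = 1 J = J$)
$O = \frac{47524}{29929}$ ($O = \frac{\left(-201 - 17\right)^{2}}{\left(351 - 178\right)^{2}} = \frac{\left(-218\right)^{2}}{173^{2}} = \frac{47524}{29929} \approx 1.5879$)
$\frac{449121 + O}{\left(92 + 220\right)^{2} - 56673} = \frac{449121 + \frac{47524}{29929}}{\left(92 + 220\right)^{2} - 56673} = \frac{13441789933}{29929 \left(312^{2} - 56673\right)} = \frac{13441789933}{29929 \left(97344 - 56673\right)} = \frac{13441789933}{29929 \cdot 40671} = \frac{13441789933}{29929} \cdot \frac{1}{40671} = \frac{13441789933}{1217242359}$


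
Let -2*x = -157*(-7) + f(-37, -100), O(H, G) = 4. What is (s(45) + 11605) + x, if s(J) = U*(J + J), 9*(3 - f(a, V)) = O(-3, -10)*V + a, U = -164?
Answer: -67145/18 ≈ -3730.3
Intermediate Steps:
f(a, V) = 3 - 4*V/9 - a/9 (f(a, V) = 3 - (4*V + a)/9 = 3 - (a + 4*V)/9 = 3 + (-4*V/9 - a/9) = 3 - 4*V/9 - a/9)
x = -10355/18 (x = -(-157*(-7) + (3 - 4/9*(-100) - 1/9*(-37)))/2 = -(1099 + (3 + 400/9 + 37/9))/2 = -(1099 + 464/9)/2 = -1/2*10355/9 = -10355/18 ≈ -575.28)
s(J) = -328*J (s(J) = -164*(J + J) = -328*J)
(s(45) + 11605) + x = (-328*45 + 11605) - 10355/18 = (-14760 + 11605) - 10355/18 = -3155 - 10355/18 = -67145/18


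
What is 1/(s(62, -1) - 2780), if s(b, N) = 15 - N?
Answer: -1/2764 ≈ -0.00036179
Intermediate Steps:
1/(s(62, -1) - 2780) = 1/((15 - 1*(-1)) - 2780) = 1/((15 + 1) - 2780) = 1/(16 - 2780) = 1/(-2764) = -1/2764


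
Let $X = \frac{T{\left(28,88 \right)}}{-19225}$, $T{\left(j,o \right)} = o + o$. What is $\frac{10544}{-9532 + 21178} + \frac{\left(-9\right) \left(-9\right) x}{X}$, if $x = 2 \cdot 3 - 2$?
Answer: $- \frac{9067489207}{256212} \approx -35391.0$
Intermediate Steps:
$T{\left(j,o \right)} = 2 o$
$x = 4$ ($x = 6 - 2 = 4$)
$X = - \frac{176}{19225}$ ($X = \frac{2 \cdot 88}{-19225} = 176 \left(- \frac{1}{19225}\right) = - \frac{176}{19225} \approx -0.0091548$)
$\frac{10544}{-9532 + 21178} + \frac{\left(-9\right) \left(-9\right) x}{X} = \frac{10544}{-9532 + 21178} + \frac{\left(-9\right) \left(-9\right) 4}{- \frac{176}{19225}} = \frac{10544}{11646} + 81 \cdot 4 \left(- \frac{19225}{176}\right) = 10544 \cdot \frac{1}{11646} + 324 \left(- \frac{19225}{176}\right) = \frac{5272}{5823} - \frac{1557225}{44} = - \frac{9067489207}{256212}$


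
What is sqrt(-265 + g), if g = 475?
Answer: sqrt(210) ≈ 14.491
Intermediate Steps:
sqrt(-265 + g) = sqrt(-265 + 475) = sqrt(210)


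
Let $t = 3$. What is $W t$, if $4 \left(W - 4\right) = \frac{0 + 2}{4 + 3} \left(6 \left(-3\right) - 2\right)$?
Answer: $\frac{54}{7} \approx 7.7143$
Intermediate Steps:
$W = \frac{18}{7}$ ($W = 4 + \frac{\frac{0 + 2}{4 + 3} \left(6 \left(-3\right) - 2\right)}{4} = 4 + \frac{\frac{2}{7} \left(-18 - 2\right)}{4} = 4 + \frac{2 \cdot \frac{1}{7} \left(-20\right)}{4} = 4 + \frac{\frac{2}{7} \left(-20\right)}{4} = 4 + \frac{1}{4} \left(- \frac{40}{7}\right) = 4 - \frac{10}{7} = \frac{18}{7} \approx 2.5714$)
$W t = \frac{18}{7} \cdot 3 = \frac{54}{7}$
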